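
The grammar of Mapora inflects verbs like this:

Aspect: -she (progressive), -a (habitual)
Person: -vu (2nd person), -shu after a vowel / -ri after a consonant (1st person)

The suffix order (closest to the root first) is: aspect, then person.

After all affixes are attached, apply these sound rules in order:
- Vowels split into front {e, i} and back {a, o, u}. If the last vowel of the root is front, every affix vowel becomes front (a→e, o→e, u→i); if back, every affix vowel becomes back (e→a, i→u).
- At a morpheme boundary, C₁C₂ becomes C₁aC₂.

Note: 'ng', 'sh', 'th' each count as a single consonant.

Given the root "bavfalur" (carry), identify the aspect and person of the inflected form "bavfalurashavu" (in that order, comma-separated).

progressive, 2nd person

Segment: bavfalur-she-vu.
aspect: -she → progressive.
person: -vu → 2nd person.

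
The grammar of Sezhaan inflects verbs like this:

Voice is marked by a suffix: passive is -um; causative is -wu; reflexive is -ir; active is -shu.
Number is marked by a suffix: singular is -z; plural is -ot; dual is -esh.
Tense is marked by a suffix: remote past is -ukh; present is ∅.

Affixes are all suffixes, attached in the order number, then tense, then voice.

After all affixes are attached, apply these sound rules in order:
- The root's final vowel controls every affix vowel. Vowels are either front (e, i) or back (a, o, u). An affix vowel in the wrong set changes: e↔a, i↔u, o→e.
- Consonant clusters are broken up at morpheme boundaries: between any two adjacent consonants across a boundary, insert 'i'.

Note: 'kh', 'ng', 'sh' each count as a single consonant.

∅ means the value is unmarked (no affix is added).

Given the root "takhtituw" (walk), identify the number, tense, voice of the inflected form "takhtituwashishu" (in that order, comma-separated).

Segment: takhtituw-esh-shu.
number: -esh → dual.
tense: ∅ → present.
voice: -shu → active.

dual, present, active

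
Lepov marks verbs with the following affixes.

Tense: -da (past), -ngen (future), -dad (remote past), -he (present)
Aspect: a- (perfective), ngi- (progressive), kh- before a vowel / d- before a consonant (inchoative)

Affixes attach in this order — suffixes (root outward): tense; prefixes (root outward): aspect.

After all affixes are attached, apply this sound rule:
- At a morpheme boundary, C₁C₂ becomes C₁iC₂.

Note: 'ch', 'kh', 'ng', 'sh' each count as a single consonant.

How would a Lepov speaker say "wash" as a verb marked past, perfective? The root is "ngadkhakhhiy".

Attach aspect perfective a- → angadkhakhhiy.
Attach tense past -da → angadkhakhhiyda.
Apply epenthesis: angadkhakhhiyda → angadkhakhhiyida.

angadkhakhhiyida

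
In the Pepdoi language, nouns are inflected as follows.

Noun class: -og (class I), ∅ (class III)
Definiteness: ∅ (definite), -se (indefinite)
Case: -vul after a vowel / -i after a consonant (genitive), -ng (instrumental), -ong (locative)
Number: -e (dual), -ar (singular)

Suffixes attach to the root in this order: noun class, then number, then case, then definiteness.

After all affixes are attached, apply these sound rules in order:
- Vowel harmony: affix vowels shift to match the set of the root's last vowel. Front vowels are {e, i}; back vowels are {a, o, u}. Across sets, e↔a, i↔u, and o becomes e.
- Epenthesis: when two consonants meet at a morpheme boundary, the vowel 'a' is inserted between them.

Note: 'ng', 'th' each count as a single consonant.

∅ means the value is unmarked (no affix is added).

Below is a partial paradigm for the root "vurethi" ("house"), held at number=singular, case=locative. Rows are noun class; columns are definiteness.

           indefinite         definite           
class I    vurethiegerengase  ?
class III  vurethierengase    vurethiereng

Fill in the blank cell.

Attach noun class class I -og → vurethiog.
Attach number singular -ar → vurethiogar.
Attach case locative -ong → vurethiogarong.
definiteness = definite: zero marking, form stays vurethiogarong.
Apply vowel harmony: vurethiogarong → vurethiegereng.
Epenthesis: no change.

vurethiegereng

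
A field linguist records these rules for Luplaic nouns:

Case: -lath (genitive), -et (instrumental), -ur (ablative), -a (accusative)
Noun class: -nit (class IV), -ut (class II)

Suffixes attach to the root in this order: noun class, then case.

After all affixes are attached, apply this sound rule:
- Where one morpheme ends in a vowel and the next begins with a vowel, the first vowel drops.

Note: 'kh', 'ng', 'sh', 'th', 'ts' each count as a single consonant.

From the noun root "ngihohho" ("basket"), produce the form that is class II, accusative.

Attach noun class class II -ut → ngihohhout.
Attach case accusative -a → ngihohhouta.
Apply vowel deletion: ngihohhouta → ngihohhuta.

ngihohhuta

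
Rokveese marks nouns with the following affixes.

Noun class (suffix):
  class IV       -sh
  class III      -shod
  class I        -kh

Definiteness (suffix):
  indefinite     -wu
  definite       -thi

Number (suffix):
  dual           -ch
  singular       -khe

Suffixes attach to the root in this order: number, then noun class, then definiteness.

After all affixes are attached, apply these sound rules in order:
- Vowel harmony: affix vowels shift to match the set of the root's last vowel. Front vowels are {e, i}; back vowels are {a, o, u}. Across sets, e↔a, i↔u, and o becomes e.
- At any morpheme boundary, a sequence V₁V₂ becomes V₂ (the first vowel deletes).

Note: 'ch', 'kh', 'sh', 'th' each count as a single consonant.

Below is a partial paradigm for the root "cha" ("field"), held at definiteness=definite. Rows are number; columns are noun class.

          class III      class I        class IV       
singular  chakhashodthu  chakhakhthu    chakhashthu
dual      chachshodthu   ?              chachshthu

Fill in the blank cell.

Attach number dual -ch → chach.
Attach noun class class I -kh → chachkh.
Attach definiteness definite -thi → chachkhthi.
Apply vowel harmony: chachkhthi → chachkhthu.
Vowel deletion: no change.

chachkhthu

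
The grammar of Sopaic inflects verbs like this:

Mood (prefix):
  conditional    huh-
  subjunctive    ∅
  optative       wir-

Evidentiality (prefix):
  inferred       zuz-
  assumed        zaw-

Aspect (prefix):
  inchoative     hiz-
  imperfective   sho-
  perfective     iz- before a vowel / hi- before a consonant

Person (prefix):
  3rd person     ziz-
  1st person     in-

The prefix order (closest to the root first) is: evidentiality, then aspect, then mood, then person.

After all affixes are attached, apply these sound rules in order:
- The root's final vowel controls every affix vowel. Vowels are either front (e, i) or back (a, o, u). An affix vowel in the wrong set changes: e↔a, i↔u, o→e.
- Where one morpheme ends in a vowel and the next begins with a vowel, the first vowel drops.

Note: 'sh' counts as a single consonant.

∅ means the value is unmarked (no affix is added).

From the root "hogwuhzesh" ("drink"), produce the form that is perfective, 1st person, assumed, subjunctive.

Attach evidentiality assumed zaw- → zawhogwuhzesh.
Attach aspect perfective hi- (before consonant 'z') → hizawhogwuhzesh.
mood = subjunctive: zero marking, form stays hizawhogwuhzesh.
Attach person 1st person in- → inhizawhogwuhzesh.
Apply vowel harmony: inhizawhogwuhzesh → inhizewhogwuhzesh.
Vowel deletion: no change.

inhizewhogwuhzesh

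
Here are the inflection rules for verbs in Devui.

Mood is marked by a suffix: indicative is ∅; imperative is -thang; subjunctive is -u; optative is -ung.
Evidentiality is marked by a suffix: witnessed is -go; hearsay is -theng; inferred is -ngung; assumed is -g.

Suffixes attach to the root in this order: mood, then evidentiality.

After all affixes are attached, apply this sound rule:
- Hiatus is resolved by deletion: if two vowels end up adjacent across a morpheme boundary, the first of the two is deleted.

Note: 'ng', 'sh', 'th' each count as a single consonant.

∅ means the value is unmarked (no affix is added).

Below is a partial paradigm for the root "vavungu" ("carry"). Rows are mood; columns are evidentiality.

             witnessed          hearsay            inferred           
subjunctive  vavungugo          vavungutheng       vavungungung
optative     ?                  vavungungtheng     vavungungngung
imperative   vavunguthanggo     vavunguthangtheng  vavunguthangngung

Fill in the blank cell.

Attach mood optative -ung → vavunguung.
Attach evidentiality witnessed -go → vavunguunggo.
Apply vowel deletion: vavunguunggo → vavungunggo.

vavungunggo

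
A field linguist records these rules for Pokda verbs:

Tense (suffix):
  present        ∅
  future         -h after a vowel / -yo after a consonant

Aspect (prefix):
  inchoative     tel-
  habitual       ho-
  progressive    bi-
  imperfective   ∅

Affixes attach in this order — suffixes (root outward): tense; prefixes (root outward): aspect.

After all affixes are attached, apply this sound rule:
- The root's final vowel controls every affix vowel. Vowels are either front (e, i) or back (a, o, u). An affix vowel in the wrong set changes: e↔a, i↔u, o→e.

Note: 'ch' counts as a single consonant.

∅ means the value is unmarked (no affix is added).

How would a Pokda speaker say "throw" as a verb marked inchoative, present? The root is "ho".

Attach aspect inchoative tel- → telho.
tense = present: zero marking, form stays telho.
Apply vowel harmony: telho → talho.

talho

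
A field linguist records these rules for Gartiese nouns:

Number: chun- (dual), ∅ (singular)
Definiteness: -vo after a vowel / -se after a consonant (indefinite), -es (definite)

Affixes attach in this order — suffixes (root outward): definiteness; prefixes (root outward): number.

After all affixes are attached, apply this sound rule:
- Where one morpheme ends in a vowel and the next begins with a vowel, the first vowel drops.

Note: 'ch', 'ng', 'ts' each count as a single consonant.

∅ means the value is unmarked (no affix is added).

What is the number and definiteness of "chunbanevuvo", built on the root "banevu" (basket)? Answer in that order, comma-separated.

dual, indefinite

Segment: chun-banevu-vo.
number: chun- → dual.
definiteness: -vo/se → indefinite.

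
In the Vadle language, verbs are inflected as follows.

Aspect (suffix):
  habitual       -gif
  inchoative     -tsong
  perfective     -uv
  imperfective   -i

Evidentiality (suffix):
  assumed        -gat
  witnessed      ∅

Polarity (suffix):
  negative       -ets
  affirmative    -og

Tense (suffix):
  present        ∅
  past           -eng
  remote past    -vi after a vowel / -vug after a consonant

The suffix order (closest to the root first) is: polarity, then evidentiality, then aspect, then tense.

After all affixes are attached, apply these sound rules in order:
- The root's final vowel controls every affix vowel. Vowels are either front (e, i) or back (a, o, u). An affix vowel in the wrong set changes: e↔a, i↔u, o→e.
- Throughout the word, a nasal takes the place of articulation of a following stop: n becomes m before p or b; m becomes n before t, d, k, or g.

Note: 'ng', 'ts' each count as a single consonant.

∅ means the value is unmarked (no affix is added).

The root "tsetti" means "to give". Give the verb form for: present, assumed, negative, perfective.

Attach polarity negative -ets → tsettiets.
Attach evidentiality assumed -gat → tsettietsgat.
Attach aspect perfective -uv → tsettietsgatuv.
tense = present: zero marking, form stays tsettietsgatuv.
Apply vowel harmony: tsettietsgatuv → tsettietsgetiv.
Nasal assimilation: no change.

tsettietsgetiv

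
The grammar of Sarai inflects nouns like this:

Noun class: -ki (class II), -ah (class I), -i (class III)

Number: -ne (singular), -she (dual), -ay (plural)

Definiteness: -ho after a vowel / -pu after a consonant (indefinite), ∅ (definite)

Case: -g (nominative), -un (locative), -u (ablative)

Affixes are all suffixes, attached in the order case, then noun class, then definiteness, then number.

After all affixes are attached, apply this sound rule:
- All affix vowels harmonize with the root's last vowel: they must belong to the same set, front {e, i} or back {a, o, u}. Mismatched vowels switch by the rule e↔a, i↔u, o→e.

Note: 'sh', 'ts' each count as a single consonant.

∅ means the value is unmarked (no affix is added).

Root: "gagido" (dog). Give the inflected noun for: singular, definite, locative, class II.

Attach case locative -un → gagidoun.
Attach noun class class II -ki → gagidounki.
definiteness = definite: zero marking, form stays gagidounki.
Attach number singular -ne → gagidounkine.
Apply vowel harmony: gagidounkine → gagidounkuna.

gagidounkuna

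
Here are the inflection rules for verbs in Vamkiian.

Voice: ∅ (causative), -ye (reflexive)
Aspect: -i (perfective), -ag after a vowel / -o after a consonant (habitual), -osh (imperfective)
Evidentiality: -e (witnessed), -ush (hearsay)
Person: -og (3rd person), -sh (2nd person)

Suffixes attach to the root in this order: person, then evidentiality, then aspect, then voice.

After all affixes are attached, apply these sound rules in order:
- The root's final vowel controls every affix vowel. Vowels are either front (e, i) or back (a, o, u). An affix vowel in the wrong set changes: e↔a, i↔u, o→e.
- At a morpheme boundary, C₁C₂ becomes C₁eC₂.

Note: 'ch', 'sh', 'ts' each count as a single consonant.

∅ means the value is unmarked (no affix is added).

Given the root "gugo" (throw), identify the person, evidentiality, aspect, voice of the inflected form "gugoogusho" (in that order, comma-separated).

3rd person, hearsay, habitual, causative

Segment: gugo-og-ush-o.
person: -og → 3rd person.
evidentiality: -ush → hearsay.
aspect: -ag/o → habitual.
voice: ∅ → causative.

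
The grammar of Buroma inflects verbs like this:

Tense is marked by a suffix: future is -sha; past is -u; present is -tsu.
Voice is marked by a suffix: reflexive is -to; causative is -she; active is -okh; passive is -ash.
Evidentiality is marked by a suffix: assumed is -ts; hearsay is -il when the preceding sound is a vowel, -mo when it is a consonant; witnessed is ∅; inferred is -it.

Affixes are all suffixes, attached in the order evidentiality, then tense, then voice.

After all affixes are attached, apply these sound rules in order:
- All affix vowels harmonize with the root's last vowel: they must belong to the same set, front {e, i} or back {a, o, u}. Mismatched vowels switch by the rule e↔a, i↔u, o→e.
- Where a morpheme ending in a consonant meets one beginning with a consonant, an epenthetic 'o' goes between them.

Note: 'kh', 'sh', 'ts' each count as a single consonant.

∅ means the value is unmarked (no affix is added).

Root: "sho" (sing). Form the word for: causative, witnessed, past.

evidentiality = witnessed: zero marking, form stays sho.
Attach tense past -u → shou.
Attach voice causative -she → shoushe.
Apply vowel harmony: shoushe → shousha.
Epenthesis: no change.

shousha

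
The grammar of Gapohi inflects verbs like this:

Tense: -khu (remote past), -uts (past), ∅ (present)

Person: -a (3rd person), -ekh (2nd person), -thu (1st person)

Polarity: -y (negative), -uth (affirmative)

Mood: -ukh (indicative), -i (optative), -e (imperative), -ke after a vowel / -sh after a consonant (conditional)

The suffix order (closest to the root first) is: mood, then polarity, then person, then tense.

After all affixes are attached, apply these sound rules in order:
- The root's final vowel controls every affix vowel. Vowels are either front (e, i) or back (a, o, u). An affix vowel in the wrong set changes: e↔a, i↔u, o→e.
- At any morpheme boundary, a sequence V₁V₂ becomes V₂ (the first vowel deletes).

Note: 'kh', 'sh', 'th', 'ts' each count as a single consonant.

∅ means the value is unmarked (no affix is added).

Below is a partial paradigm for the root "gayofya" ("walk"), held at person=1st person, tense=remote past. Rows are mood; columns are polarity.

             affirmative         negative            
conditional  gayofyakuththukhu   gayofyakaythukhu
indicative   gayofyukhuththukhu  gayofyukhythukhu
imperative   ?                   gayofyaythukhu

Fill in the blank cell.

Attach mood imperative -e → gayofyae.
Attach polarity affirmative -uth → gayofyaeuth.
Attach person 1st person -thu → gayofyaeuththu.
Attach tense remote past -khu → gayofyaeuththukhu.
Apply vowel harmony: gayofyaeuththukhu → gayofyaauththukhu.
Apply vowel deletion: gayofyaauththukhu → gayofyuththukhu.

gayofyuththukhu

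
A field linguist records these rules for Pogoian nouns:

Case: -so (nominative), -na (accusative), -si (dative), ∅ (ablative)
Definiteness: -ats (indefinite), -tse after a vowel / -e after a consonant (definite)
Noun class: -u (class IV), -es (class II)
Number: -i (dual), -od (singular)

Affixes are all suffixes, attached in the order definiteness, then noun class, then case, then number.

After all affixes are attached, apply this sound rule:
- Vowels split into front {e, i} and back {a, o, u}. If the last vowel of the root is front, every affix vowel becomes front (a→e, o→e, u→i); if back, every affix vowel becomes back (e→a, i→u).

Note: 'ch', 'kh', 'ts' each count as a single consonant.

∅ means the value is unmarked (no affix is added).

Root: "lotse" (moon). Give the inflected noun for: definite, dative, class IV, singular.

Attach definiteness definite -tse (after vowel 'e') → lotsetse.
Attach noun class class IV -u → lotsetseu.
Attach case dative -si → lotsetseusi.
Attach number singular -od → lotsetseusiod.
Apply vowel harmony: lotsetseusiod → lotsetseisied.

lotsetseisied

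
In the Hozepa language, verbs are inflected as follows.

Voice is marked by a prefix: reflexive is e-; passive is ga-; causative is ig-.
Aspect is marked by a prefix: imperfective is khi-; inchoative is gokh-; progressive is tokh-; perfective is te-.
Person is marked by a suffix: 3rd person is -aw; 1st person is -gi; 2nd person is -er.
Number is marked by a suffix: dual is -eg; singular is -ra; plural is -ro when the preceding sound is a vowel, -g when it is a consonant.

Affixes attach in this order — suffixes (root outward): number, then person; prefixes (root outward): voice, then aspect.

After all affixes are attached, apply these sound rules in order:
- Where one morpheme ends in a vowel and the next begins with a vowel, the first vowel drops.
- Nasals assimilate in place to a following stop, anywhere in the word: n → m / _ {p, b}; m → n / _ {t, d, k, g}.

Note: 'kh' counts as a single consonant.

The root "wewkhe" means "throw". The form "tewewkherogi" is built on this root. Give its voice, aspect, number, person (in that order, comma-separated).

reflexive, perfective, plural, 1st person

Segment: te-e-wewkhe-ro-gi.
voice: e- → reflexive.
aspect: te- → perfective.
number: -ro/g → plural.
person: -gi → 1st person.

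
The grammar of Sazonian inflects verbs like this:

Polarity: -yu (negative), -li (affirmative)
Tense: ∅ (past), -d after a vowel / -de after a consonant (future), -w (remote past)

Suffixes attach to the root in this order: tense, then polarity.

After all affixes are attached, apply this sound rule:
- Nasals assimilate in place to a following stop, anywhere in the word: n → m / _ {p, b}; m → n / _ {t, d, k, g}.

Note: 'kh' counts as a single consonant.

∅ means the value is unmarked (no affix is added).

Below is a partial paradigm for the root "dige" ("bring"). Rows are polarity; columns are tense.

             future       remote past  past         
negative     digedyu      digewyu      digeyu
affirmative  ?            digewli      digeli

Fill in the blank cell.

digedli

Attach tense future -d (after vowel 'e') → diged.
Attach polarity affirmative -li → digedli.
Nasal assimilation: no change.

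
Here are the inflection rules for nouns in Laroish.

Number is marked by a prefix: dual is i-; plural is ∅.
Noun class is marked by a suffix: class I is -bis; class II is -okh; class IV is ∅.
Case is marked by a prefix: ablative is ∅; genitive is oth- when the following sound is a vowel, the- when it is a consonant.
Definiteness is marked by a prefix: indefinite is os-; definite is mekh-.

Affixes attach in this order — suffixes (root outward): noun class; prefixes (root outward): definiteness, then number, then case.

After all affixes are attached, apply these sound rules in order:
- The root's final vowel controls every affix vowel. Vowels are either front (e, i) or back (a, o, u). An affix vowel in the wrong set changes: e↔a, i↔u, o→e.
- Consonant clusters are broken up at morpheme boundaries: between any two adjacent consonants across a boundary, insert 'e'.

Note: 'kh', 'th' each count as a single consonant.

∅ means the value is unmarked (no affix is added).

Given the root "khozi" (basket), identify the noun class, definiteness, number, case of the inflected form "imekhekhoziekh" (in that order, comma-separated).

class II, definite, dual, ablative

Segment: i-mekh-khozi-okh.
noun class: -okh → class II.
definiteness: mekh- → definite.
number: i- → dual.
case: ∅ → ablative.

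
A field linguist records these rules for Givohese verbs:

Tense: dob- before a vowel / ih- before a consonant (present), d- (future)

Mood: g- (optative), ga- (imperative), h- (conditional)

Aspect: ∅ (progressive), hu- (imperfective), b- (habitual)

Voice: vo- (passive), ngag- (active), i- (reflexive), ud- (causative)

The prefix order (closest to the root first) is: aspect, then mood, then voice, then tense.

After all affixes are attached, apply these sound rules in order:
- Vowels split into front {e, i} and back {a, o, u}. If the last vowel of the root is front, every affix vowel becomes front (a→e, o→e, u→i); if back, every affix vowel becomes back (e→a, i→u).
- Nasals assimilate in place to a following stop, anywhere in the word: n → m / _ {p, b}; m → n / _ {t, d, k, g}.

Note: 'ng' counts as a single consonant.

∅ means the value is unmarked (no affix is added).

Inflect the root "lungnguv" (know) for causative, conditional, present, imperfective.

Attach aspect imperfective hu- → hulungnguv.
Attach mood conditional h- → hhulungnguv.
Attach voice causative ud- → udhhulungnguv.
Attach tense present dob- (before vowel 'u') → dobudhhulungnguv.
Vowel harmony: no change.
Nasal assimilation: no change.

dobudhhulungnguv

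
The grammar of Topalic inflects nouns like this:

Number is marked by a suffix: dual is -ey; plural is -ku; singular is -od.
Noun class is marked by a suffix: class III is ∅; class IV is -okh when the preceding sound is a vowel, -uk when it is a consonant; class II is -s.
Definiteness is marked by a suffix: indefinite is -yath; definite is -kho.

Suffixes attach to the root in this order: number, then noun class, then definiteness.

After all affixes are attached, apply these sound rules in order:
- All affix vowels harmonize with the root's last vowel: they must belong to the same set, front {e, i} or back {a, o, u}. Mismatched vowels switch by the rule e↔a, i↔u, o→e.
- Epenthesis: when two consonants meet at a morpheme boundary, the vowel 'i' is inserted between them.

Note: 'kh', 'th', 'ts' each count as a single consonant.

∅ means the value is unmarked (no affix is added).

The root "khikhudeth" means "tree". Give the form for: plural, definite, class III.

Attach number plural -ku → khikhudethku.
noun class = class III: zero marking, form stays khikhudethku.
Attach definiteness definite -kho → khikhudethkukho.
Apply vowel harmony: khikhudethkukho → khikhudethkikhe.
Apply epenthesis: khikhudethkikhe → khikhudethikikhe.

khikhudethikikhe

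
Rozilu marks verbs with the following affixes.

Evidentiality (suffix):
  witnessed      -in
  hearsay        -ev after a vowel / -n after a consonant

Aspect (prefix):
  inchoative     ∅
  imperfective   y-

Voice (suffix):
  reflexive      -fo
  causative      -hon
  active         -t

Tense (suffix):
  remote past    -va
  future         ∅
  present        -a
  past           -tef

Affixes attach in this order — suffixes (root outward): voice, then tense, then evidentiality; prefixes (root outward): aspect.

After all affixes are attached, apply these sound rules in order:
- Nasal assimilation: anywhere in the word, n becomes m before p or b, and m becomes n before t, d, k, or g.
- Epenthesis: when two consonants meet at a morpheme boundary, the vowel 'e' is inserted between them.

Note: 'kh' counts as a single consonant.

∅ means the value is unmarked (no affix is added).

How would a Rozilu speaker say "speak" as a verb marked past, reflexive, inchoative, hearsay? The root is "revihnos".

revihnosefotefen

Attach voice reflexive -fo → revihnosfo.
aspect = inchoative: zero marking, form stays revihnosfo.
Attach tense past -tef → revihnosfotef.
Attach evidentiality hearsay -n (after consonant 'f') → revihnosfotefn.
Nasal assimilation: no change.
Apply epenthesis: revihnosfotefn → revihnosefotefen.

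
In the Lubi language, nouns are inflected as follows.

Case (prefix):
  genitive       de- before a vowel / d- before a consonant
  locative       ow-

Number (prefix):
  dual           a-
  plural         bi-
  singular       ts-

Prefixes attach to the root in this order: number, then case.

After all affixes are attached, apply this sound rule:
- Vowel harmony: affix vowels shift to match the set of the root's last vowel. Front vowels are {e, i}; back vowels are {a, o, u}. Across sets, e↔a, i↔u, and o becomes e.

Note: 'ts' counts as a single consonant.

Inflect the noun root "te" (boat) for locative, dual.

ewete

Attach number dual a- → ate.
Attach case locative ow- → owate.
Apply vowel harmony: owate → ewete.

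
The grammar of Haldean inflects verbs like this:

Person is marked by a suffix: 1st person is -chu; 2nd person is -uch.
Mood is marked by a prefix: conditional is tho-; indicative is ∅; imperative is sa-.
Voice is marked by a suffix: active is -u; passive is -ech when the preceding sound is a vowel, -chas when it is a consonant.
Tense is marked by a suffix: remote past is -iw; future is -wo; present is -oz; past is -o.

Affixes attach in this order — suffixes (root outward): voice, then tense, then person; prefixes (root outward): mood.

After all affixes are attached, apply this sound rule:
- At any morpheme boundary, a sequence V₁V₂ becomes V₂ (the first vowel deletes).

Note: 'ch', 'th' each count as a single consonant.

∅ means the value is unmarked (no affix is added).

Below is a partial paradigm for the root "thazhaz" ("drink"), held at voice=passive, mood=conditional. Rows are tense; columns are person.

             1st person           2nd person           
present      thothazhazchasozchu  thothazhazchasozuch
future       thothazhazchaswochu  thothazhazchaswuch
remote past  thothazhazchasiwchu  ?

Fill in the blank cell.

thothazhazchasiwuch

Attach voice passive -chas (after consonant 'z') → thazhazchas.
Attach mood conditional tho- → thothazhazchas.
Attach tense remote past -iw → thothazhazchasiw.
Attach person 2nd person -uch → thothazhazchasiwuch.
Vowel deletion: no change.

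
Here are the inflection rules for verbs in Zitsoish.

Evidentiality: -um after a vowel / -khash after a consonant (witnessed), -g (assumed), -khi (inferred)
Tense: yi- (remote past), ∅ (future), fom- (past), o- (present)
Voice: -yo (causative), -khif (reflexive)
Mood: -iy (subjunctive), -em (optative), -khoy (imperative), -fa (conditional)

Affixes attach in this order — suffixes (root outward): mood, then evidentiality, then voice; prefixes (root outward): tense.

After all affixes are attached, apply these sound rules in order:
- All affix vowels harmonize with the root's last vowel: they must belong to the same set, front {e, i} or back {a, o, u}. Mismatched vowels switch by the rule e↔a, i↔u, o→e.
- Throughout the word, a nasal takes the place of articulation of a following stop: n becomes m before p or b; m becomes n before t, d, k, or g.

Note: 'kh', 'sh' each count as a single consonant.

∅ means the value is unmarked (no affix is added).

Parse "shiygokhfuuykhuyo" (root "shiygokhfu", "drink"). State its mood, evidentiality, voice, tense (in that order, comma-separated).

subjunctive, inferred, causative, future

Segment: shiygokhfu-iy-khi-yo.
mood: -iy → subjunctive.
evidentiality: -khi → inferred.
voice: -yo → causative.
tense: ∅ → future.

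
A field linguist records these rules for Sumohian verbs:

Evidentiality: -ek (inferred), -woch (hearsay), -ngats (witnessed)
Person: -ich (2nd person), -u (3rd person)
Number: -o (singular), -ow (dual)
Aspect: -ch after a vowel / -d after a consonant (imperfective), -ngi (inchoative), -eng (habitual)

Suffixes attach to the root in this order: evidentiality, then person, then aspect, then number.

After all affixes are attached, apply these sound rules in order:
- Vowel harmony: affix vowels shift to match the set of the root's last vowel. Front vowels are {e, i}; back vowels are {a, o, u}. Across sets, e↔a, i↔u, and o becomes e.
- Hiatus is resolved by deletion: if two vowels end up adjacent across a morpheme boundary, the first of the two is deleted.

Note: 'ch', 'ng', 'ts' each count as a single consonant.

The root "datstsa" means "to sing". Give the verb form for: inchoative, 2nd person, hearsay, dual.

Attach evidentiality hearsay -woch → datstsawoch.
Attach person 2nd person -ich → datstsawochich.
Attach aspect inchoative -ngi → datstsawochichngi.
Attach number dual -ow → datstsawochichngiow.
Apply vowel harmony: datstsawochichngiow → datstsawochuchnguow.
Apply vowel deletion: datstsawochuchnguow → datstsawochuchngow.

datstsawochuchngow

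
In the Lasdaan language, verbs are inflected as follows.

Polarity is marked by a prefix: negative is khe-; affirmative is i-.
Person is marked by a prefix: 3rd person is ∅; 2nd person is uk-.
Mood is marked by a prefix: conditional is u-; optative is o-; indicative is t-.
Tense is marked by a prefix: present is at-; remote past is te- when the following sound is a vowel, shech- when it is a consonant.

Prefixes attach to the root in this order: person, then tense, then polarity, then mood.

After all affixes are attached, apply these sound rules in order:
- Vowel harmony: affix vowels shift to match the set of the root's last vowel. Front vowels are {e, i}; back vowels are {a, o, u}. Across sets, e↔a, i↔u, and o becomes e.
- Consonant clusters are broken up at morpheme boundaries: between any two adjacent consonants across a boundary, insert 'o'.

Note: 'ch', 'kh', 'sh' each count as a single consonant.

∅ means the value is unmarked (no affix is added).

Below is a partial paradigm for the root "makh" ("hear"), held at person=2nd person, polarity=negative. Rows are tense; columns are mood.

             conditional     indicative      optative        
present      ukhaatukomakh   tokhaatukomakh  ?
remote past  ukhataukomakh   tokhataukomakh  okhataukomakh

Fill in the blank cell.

okhaatukomakh

Attach person 2nd person uk- → ukmakh.
Attach tense present at- → atukmakh.
Attach polarity negative khe- → kheatukmakh.
Attach mood optative o- → okheatukmakh.
Apply vowel harmony: okheatukmakh → okhaatukmakh.
Apply epenthesis: okhaatukmakh → okhaatukomakh.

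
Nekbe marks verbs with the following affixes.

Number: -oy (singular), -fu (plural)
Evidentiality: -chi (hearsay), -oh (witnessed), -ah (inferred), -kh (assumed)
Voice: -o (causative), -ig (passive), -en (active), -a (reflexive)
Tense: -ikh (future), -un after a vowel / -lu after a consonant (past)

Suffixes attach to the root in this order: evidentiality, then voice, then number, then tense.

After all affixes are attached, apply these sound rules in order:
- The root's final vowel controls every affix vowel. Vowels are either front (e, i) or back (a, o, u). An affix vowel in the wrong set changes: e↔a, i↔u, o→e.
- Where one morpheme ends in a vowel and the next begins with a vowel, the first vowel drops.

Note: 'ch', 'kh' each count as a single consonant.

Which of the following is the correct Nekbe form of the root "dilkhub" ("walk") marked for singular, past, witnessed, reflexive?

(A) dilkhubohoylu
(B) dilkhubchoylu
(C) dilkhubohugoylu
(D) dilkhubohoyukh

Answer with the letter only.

A

Attach evidentiality witnessed -oh → dilkhuboh.
Attach voice reflexive -a → dilkhuboha.
Attach number singular -oy → dilkhubohaoy.
Attach tense past -lu (after consonant 'y') → dilkhubohaoylu.
Vowel harmony: no change.
Apply vowel deletion: dilkhubohaoylu → dilkhubohoylu.
So the correct form is dilkhubohoylu, option (A).
(B) dilkhubchoylu is wrong: it uses hearsay instead of witnessed for evidentiality.
(D) dilkhubohoyukh is wrong: it uses future instead of past for tense.
(C) dilkhubohugoylu is wrong: it uses passive instead of reflexive for voice.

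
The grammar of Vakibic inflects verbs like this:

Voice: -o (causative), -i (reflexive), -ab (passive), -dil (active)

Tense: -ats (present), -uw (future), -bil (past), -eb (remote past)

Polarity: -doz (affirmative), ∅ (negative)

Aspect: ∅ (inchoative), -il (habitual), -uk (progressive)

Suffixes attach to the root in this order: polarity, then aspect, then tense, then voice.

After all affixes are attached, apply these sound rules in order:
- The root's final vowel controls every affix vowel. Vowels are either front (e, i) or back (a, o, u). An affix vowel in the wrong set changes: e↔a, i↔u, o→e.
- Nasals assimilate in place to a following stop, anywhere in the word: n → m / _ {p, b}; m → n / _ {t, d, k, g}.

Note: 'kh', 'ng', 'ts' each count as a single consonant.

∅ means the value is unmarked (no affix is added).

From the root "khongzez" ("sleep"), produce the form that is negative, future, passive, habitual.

polarity = negative: zero marking, form stays khongzez.
Attach aspect habitual -il → khongzezil.
Attach tense future -uw → khongzeziluw.
Attach voice passive -ab → khongzeziluwab.
Apply vowel harmony: khongzeziluwab → khongzeziliweb.
Nasal assimilation: no change.

khongzeziliweb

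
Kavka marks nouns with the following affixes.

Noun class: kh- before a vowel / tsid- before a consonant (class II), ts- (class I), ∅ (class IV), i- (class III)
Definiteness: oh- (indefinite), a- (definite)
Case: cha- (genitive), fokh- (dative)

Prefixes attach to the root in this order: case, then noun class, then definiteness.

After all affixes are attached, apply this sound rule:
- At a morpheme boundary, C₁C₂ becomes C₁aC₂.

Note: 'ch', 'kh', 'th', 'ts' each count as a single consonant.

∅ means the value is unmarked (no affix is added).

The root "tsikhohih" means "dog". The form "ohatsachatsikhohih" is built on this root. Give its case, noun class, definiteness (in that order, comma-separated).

Segment: oh-ts-cha-tsikhohih.
case: cha- → genitive.
noun class: ts- → class I.
definiteness: oh- → indefinite.

genitive, class I, indefinite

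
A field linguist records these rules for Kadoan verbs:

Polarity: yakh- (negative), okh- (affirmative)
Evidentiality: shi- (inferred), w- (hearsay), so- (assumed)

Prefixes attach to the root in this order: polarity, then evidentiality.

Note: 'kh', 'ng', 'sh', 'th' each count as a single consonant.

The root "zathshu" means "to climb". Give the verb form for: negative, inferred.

shiyakhzathshu

Attach polarity negative yakh- → yakhzathshu.
Attach evidentiality inferred shi- → shiyakhzathshu.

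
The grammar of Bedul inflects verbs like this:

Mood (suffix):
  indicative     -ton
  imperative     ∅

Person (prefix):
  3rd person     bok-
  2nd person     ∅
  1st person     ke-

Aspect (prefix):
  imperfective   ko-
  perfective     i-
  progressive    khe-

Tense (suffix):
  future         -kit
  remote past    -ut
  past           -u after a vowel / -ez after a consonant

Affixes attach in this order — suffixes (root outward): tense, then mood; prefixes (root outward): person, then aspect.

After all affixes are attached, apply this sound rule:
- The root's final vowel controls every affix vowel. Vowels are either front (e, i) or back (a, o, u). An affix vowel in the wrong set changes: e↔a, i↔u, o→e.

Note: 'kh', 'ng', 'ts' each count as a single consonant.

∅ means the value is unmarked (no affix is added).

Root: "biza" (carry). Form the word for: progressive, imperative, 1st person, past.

Attach person 1st person ke- → kebiza.
Attach tense past -u (after vowel 'a') → kebizau.
Attach aspect progressive khe- → khekebizau.
mood = imperative: zero marking, form stays khekebizau.
Apply vowel harmony: khekebizau → khakabizau.

khakabizau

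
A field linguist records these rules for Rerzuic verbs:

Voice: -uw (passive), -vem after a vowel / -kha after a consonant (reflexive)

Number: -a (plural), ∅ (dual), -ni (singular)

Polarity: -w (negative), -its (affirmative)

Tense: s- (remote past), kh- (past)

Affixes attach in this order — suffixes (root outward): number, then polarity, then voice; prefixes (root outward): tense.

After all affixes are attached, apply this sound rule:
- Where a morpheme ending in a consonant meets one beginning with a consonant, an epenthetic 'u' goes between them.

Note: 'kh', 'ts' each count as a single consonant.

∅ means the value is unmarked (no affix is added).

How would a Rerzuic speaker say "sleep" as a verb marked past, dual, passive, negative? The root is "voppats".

khuvoppatsuwuw

number = dual: zero marking, form stays voppats.
Attach polarity negative -w → voppatsw.
Attach tense past kh- → khvoppatsw.
Attach voice passive -uw → khvoppatswuw.
Apply epenthesis: khvoppatswuw → khuvoppatsuwuw.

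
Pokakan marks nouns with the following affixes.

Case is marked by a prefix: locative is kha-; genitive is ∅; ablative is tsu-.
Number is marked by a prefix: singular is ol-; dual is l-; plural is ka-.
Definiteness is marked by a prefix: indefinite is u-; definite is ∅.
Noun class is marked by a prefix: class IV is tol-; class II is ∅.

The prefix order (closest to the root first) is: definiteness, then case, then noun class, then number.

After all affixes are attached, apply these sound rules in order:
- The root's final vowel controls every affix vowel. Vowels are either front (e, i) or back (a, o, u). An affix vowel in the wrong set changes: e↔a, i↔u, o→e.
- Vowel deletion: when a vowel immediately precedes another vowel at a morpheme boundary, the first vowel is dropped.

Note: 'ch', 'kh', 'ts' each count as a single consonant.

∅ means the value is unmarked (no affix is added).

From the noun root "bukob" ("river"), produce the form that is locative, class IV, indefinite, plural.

katolkhubukob

Attach definiteness indefinite u- → ubukob.
Attach case locative kha- → khaubukob.
Attach noun class class IV tol- → tolkhaubukob.
Attach number plural ka- → katolkhaubukob.
Vowel harmony: no change.
Apply vowel deletion: katolkhaubukob → katolkhubukob.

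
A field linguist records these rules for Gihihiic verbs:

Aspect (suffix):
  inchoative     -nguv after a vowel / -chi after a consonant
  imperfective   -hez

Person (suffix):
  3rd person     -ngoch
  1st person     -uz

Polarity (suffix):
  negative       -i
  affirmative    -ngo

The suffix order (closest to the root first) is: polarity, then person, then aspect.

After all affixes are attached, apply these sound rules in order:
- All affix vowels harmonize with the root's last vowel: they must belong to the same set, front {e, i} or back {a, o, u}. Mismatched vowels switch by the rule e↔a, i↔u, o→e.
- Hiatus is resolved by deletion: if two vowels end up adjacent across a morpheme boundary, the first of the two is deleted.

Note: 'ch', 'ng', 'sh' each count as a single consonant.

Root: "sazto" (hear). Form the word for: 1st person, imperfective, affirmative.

Attach polarity affirmative -ngo → saztongo.
Attach person 1st person -uz → saztongouz.
Attach aspect imperfective -hez → saztongouzhez.
Apply vowel harmony: saztongouzhez → saztongouzhaz.
Apply vowel deletion: saztongouzhaz → saztonguzhaz.

saztonguzhaz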